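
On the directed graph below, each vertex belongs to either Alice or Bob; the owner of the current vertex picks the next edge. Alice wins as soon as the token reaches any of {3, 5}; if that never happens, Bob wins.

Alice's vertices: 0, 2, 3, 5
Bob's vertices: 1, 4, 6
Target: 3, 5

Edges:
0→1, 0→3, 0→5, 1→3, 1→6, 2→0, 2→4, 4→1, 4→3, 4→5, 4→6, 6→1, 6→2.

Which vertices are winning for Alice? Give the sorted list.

0, 2, 3, 5

A0 = {3, 5}
A1: add {0} — 0 (Alice) has 0→3.
A2: add {2} — 2 (Alice) has 2→0.
A3 = A2; e.g. 1 (Bob) can still go to 6. Fixed point.
Alice's winning region = {0, 2, 3, 5}.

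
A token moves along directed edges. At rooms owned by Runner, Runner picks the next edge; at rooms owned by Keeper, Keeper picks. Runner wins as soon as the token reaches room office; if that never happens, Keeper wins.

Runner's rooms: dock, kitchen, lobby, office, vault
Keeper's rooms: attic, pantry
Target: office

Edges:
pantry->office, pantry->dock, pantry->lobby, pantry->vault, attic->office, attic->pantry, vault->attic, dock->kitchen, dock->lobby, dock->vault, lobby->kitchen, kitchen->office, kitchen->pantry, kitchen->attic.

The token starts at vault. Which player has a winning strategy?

A0 = {office}
A1: add {kitchen} — kitchen (Runner) has kitchen→office.
A2: add {dock, lobby} — dock (Runner) has dock→kitchen; lobby (Runner) has lobby→kitchen.
A3 = A2; e.g. vault (Runner) has no edge into A2. Fixed point.
vault never enters the attractor, so Keeper can avoid the target forever.

Keeper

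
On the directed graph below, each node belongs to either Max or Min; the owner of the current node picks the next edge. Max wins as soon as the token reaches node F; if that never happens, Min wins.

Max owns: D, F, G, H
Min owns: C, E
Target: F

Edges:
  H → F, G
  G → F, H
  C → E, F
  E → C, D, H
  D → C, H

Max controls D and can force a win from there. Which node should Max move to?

A0 = {F}
A1: add {G, H} — G (Max) has G→F; H (Max) has H→F.
A2: add {D} — D (Max) has D→H.
A3 = A2; e.g. C (Min) can still go to E. Fixed point.
From D, successor H is in the attractor (rank 1); the other successor C is not.

H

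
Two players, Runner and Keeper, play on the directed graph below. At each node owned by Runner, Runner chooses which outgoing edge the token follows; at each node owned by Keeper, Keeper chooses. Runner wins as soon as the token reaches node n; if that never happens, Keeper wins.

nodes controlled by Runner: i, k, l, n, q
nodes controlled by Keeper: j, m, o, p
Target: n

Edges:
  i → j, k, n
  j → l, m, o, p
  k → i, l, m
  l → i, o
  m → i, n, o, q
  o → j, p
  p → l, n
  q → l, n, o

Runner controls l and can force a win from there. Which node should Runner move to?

i

A0 = {n}
A1: add {i, q} — i (Runner) has i→n; q (Runner) has q→n.
A2: add {k, l} — k (Runner) has k→i; l (Runner) has l→i.
A3: add {p} — p (Keeper): all of {l, n} already in.
A4 = A3; e.g. j (Keeper) can still go to m. Fixed point.
From l, successor i is in the attractor (rank 1); the other successor o is not.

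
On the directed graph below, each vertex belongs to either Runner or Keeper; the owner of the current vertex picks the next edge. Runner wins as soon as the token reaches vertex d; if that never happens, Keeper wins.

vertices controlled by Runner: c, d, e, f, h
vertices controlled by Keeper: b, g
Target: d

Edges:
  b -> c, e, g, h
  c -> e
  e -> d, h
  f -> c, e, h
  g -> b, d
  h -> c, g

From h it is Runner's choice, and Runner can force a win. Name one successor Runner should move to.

c

A0 = {d}
A1: add {e} — e (Runner) has e→d.
A2: add {c, f} — c (Runner) has c→e; f (Runner) has f→e.
A3: add {h} — h (Runner) has h→c.
A4 = A3; e.g. b (Keeper) can still go to g. Fixed point.
From h, successor c is in the attractor (rank 2); the other successor g is not.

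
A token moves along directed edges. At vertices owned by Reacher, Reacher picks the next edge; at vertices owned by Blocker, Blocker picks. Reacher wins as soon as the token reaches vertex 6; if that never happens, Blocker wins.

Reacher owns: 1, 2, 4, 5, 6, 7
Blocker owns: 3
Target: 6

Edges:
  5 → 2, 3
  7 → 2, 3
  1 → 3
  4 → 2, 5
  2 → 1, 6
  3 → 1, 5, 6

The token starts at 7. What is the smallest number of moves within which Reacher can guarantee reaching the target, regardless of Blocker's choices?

2

A0 = {6}
A1: add {2} — 2 (Reacher) has 2→6.
A2: add {4, 5, 7} — 4 (Reacher) has 4→2; 5 (Reacher) has 5→2; 7 (Reacher) has 7→2.
A3 = A2; e.g. 1 (Reacher) has no edge into A2. Fixed point.
7 enters the attractor at level 2, so Reacher can force the target in 2 moves from there.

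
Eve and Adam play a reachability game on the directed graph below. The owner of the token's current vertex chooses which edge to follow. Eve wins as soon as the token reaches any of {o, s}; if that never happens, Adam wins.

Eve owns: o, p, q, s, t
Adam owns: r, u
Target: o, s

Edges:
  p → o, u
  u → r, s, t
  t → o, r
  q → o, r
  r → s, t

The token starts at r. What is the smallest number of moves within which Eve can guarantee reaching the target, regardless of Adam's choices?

2

A0 = {o, s}
A1: add {p, q, t} — p (Eve) has p→o; q (Eve) has q→o; t (Eve) has t→o.
A2: add {r} — r (Adam): all of {s, t} already in.
r enters the attractor at level 2, so Eve can force the target in 2 moves from there.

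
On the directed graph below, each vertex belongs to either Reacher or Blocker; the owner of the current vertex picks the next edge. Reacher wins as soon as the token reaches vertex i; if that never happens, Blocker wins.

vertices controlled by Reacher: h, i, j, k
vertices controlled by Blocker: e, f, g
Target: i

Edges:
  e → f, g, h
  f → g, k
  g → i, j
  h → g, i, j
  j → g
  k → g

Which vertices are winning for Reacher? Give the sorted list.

A0 = {i}
A1: add {h} — h (Reacher) has h→i.
A2 = A1; e.g. e (Blocker) can still go to f. Fixed point.
Reacher's winning region = {h, i}.

h, i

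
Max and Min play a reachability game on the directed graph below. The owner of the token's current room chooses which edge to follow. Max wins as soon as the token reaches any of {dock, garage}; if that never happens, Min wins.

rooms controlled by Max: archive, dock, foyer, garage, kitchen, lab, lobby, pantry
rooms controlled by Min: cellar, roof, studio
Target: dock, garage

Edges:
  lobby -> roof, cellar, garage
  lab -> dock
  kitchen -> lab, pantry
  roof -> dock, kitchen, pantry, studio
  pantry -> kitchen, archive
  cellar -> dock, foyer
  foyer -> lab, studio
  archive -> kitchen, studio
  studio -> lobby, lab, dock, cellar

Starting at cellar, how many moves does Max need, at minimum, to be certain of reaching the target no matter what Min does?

3

A0 = {dock, garage}
A1: add {lab, lobby} — lobby (Max) has lobby→garage; lab (Max) has lab→dock.
A2: add {foyer, kitchen} — kitchen (Max) has kitchen→lab; foyer (Max) has foyer→lab.
A3: add {archive, cellar, pantry} — pantry (Max) has pantry→kitchen; cellar (Min): all of {dock, foyer} already in; archive (Max) has archive→kitchen.
cellar enters the attractor at level 3, so Max can force the target in 3 moves from there.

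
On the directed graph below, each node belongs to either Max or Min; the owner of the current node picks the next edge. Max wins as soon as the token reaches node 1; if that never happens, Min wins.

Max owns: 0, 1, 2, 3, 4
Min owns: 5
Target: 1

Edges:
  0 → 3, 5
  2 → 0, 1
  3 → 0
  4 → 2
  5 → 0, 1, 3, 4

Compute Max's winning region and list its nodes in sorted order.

A0 = {1}
A1: add {2} — 2 (Max) has 2→1.
A2: add {4} — 4 (Max) has 4→2.
A3 = A2; e.g. 0 (Max) has no edge into A2. Fixed point.
Max's winning region = {1, 2, 4}.

1, 2, 4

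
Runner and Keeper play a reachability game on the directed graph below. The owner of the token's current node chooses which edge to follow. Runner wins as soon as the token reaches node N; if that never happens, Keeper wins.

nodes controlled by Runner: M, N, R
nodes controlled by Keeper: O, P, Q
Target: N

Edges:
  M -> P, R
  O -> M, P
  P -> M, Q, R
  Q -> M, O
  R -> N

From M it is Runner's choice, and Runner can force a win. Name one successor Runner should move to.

R

A0 = {N}
A1: add {R} — R (Runner) has R→N.
A2: add {M} — M (Runner) has M→R.
A3 = A2; e.g. O (Keeper) can still go to P. Fixed point.
From M, successor R is in the attractor (rank 1); the other successor P is not.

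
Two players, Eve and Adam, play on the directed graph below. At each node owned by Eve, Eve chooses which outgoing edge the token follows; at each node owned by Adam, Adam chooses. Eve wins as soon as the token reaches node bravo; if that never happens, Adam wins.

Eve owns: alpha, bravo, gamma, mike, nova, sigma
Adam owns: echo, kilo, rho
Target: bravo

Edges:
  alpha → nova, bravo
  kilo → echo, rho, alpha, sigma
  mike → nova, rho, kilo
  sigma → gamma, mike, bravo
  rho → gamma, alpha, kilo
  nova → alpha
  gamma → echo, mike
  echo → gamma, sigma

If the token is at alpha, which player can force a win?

Eve

A0 = {bravo}
A1: add {alpha, sigma} — alpha (Eve) has alpha→bravo; sigma (Eve) has sigma→bravo.
alpha ∈ A1, so Eve can force the target.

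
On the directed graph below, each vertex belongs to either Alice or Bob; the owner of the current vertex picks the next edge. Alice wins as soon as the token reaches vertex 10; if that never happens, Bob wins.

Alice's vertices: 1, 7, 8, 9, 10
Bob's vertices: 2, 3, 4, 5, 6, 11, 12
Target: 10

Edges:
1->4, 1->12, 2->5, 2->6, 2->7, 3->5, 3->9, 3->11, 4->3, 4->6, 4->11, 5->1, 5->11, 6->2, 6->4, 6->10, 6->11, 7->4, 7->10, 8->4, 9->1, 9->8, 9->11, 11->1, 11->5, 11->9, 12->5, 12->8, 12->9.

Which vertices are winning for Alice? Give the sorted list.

A0 = {10}
A1: add {7} — 7 (Alice) has 7→10.
A2 = A1; e.g. 1 (Alice) has no edge into A1. Fixed point.
Alice's winning region = {7, 10}.

7, 10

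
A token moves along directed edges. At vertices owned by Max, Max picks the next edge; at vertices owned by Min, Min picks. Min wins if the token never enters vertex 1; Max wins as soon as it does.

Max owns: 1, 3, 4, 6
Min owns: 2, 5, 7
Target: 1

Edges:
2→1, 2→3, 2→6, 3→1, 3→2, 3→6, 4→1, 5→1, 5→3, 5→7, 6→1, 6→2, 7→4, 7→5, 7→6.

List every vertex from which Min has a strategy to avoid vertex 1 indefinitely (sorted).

A0 = {1}
A1: add {3, 4, 6} — 3 (Max) has 3→1; 4 (Max) has 4→1; 6 (Max) has 6→1.
A2: add {2} — 2 (Min): all of {1, 3, 6} already in.
A3 = A2; e.g. 5 (Min) can still go to 7. Fixed point.
Max's attractor = {1, 2, 3, 4, 6}; Min avoids the target exactly from the complement.

5, 7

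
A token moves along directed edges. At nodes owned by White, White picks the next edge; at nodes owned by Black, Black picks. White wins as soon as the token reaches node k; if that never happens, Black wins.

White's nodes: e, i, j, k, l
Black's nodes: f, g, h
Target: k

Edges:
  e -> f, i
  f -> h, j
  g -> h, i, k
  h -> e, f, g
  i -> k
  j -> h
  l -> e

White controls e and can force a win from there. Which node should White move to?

i

A0 = {k}
A1: add {i} — i (White) has i→k.
A2: add {e} — e (White) has e→i.
A3: add {l} — l (White) has l→e.
A4 = A3; e.g. f (Black) can still go to h. Fixed point.
From e, successor i is in the attractor (rank 1); the other successor f is not.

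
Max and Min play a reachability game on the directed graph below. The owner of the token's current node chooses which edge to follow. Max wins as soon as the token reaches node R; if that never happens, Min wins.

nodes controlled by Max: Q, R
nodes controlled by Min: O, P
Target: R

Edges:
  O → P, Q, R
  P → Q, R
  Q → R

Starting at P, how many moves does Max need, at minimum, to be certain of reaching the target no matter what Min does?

A0 = {R}
A1: add {Q} — Q (Max) has Q→R.
A2: add {P} — P (Min): all of {Q, R} already in.
P enters the attractor at level 2, so Max can force the target in 2 moves from there.

2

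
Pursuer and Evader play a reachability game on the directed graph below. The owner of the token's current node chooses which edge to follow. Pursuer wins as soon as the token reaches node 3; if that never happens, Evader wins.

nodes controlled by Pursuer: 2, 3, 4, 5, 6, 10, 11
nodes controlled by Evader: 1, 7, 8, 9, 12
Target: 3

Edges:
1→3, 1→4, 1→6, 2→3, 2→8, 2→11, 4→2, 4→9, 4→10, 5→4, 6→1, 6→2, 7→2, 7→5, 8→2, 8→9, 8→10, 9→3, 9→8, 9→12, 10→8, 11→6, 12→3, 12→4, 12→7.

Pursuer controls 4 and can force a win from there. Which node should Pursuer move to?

2

A0 = {3}
A1: add {2} — 2 (Pursuer) has 2→3.
A2: add {4, 6} — 4 (Pursuer) has 4→2; 6 (Pursuer) has 6→2.
A3: add {1, 5, 11} — 1 (Evader): all of {3, 4, 6} already in; 5 (Pursuer) has 5→4; 11 (Pursuer) has 11→6.
A4: add {7} — 7 (Evader): all of {2, 5} already in.
A5: add {12} — 12 (Evader): all of {3, 4, 7} already in.
A6 = A5; e.g. 8 (Evader) can still go to 9. Fixed point.
From 4, successor 2 is in the attractor (rank 1); the other successors 9, 10 are not.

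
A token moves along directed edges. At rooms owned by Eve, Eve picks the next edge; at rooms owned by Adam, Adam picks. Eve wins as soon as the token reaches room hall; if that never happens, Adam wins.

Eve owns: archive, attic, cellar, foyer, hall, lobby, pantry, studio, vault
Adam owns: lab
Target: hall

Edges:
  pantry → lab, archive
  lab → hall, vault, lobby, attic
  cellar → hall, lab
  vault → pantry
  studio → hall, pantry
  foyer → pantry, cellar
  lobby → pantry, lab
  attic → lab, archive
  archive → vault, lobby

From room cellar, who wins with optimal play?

Eve

A0 = {hall}
A1: add {cellar, studio} — cellar (Eve) has cellar→hall; studio (Eve) has studio→hall.
cellar ∈ A1, so Eve can force the target.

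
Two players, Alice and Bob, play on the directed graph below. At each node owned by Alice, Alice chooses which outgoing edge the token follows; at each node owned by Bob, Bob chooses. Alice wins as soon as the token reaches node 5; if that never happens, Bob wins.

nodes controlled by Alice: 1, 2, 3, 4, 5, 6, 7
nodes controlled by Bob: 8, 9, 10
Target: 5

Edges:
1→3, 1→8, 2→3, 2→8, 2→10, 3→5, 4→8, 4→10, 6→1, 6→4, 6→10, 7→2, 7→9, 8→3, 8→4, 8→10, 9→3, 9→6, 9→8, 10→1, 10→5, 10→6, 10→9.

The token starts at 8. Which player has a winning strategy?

Bob

A0 = {5}
A1: add {3} — 3 (Alice) has 3→5.
A2: add {1, 2} — 1 (Alice) has 1→3; 2 (Alice) has 2→3.
A3: add {6, 7} — 6 (Alice) has 6→1; 7 (Alice) has 7→2.
A4 = A3; e.g. 4 (Alice) has no edge into A3. Fixed point.
8 never enters the attractor, so Bob can avoid the target forever.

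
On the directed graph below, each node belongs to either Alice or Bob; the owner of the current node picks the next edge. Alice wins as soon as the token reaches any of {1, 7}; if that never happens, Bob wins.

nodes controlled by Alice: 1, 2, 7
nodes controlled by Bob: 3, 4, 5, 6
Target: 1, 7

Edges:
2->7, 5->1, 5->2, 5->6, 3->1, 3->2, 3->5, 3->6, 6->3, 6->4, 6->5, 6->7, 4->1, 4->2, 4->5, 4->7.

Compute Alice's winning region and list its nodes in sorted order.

1, 2, 7

A0 = {1, 7}
A1: add {2} — 2 (Alice) has 2→7.
A2 = A1; e.g. 3 (Bob) can still go to 5. Fixed point.
Alice's winning region = {1, 2, 7}.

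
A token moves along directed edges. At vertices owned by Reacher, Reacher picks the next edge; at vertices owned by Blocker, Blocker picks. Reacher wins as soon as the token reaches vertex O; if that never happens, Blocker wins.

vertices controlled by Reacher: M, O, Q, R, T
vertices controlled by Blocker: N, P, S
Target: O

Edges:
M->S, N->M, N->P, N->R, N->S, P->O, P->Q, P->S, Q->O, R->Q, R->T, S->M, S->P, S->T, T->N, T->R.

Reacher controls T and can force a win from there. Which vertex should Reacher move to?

R

A0 = {O}
A1: add {Q} — Q (Reacher) has Q→O.
A2: add {R} — R (Reacher) has R→Q.
A3: add {T} — T (Reacher) has T→R.
A4 = A3; e.g. M (Reacher) has no edge into A3. Fixed point.
From T, successor R is in the attractor (rank 2); the other successor N is not.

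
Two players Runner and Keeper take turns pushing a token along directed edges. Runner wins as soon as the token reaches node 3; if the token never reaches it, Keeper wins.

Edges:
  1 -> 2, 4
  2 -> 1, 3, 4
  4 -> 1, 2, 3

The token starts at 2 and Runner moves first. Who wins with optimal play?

Track states (vertex, player-to-move).
A0 = {(3,Runner), (3,Keeper)}
A1: add {(2,Runner), (4,Runner)}.
(2,Runner) ∈ A1 ⇒ Runner forces the target.

Runner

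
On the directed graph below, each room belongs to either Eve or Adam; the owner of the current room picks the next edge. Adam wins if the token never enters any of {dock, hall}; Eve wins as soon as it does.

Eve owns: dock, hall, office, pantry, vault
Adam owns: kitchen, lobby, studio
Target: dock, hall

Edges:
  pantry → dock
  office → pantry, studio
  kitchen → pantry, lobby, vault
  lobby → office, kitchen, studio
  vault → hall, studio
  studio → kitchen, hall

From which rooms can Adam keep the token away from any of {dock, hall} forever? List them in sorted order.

A0 = {dock, hall}
A1: add {pantry, vault} — pantry (Eve) has pantry→dock; vault (Eve) has vault→hall.
A2: add {office} — office (Eve) has office→pantry.
A3 = A2; e.g. kitchen (Adam) can still go to lobby. Fixed point.
Eve's attractor = {dock, hall, office, pantry, vault}; Adam avoids the target exactly from the complement.

kitchen, lobby, studio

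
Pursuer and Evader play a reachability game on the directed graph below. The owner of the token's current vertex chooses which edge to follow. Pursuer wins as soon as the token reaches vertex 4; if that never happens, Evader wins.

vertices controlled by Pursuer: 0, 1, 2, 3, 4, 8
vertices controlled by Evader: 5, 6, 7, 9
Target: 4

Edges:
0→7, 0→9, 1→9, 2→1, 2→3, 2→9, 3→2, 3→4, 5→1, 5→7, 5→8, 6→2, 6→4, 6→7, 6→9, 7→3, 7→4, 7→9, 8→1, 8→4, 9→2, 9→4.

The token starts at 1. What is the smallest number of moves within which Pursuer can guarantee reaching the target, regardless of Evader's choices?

4

A0 = {4}
A1: add {3, 8} — 3 (Pursuer) has 3→4; 8 (Pursuer) has 8→4.
A2: add {2} — 2 (Pursuer) has 2→3.
A3: add {9} — 9 (Evader): all of {2, 4} already in.
A4: add {0, 1, 7} — 0 (Pursuer) has 0→9; 1 (Pursuer) has 1→9; 7 (Evader): all of {3, 4, 9} already in.
1 enters the attractor at level 4, so Pursuer can force the target in 4 moves from there.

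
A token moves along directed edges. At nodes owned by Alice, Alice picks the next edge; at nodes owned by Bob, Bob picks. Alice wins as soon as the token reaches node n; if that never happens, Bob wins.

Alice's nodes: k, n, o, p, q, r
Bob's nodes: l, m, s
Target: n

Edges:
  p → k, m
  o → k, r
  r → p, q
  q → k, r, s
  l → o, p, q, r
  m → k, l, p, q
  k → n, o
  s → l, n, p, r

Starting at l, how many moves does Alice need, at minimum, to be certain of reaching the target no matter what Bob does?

A0 = {n}
A1: add {k} — k (Alice) has k→n.
A2: add {o, p, q} — o (Alice) has o→k; p (Alice) has p→k; q (Alice) has q→k.
A3: add {r} — r (Alice) has r→p.
A4: add {l} — l (Bob): all of {o, p, q, r} already in.
l enters the attractor at level 4, so Alice can force the target in 4 moves from there.

4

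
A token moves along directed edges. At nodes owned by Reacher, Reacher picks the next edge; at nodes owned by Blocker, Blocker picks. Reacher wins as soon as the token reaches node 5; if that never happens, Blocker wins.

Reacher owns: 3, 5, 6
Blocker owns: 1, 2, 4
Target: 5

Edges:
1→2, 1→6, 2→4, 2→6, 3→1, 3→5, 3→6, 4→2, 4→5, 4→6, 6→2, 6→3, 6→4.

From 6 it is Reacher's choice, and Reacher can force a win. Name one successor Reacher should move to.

A0 = {5}
A1: add {3} — 3 (Reacher) has 3→5.
A2: add {6} — 6 (Reacher) has 6→3.
A3 = A2; e.g. 1 (Blocker) can still go to 2. Fixed point.
From 6, successor 3 is in the attractor (rank 1); the other successors 2, 4 are not.

3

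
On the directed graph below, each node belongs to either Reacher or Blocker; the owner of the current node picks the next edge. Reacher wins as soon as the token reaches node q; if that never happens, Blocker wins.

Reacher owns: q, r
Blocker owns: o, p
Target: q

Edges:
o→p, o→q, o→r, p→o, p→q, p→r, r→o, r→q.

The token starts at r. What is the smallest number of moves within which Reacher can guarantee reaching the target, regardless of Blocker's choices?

1

A0 = {q}
A1: add {r} — r (Reacher) has r→q.
A2 = A1; e.g. o (Blocker) can still go to p. Fixed point.
r enters the attractor at level 1, so Reacher can force the target in 1 move from there.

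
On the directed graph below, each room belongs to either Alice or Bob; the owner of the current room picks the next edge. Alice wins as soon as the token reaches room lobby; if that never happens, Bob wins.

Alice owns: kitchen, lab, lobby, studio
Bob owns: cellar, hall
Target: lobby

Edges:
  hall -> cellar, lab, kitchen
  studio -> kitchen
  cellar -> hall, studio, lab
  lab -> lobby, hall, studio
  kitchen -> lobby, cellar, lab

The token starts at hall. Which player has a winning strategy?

Bob

A0 = {lobby}
A1: add {kitchen, lab} — lab (Alice) has lab→lobby; kitchen (Alice) has kitchen→lobby.
A2: add {studio} — studio (Alice) has studio→kitchen.
A3 = A2; e.g. hall (Bob) can still go to cellar. Fixed point.
hall never enters the attractor, so Bob can avoid the target forever.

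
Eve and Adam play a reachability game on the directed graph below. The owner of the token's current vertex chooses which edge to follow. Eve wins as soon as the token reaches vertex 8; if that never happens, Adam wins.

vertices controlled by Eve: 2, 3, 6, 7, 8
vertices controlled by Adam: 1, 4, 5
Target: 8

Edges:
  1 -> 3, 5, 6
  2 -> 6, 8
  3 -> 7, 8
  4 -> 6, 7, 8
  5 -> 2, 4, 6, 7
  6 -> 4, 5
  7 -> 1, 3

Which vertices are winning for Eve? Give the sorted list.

A0 = {8}
A1: add {2, 3} — 2 (Eve) has 2→8; 3 (Eve) has 3→8.
A2: add {7} — 7 (Eve) has 7→3.
A3 = A2; e.g. 1 (Adam) can still go to 5. Fixed point.
Eve's winning region = {2, 3, 7, 8}.

2, 3, 7, 8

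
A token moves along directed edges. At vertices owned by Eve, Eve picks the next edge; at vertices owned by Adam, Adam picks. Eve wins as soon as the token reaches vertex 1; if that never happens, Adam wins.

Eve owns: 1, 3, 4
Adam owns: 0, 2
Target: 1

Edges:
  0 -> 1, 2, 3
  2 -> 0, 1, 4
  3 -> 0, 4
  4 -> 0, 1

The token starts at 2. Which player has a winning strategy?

Adam

A0 = {1}
A1: add {4} — 4 (Eve) has 4→1.
A2: add {3} — 3 (Eve) has 3→4.
A3 = A2; e.g. 0 (Adam) can still go to 2. Fixed point.
2 never enters the attractor, so Adam can avoid the target forever.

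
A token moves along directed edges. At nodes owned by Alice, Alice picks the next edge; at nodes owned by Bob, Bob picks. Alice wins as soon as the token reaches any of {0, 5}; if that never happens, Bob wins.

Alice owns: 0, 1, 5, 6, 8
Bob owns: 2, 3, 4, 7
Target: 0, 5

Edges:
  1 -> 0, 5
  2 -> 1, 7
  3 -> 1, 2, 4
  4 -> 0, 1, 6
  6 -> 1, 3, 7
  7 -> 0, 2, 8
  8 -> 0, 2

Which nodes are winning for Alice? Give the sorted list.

0, 1, 4, 5, 6, 8

A0 = {0, 5}
A1: add {1, 8} — 1 (Alice) has 1→0; 8 (Alice) has 8→0.
A2: add {6} — 6 (Alice) has 6→1.
A3: add {4} — 4 (Bob): all of {0, 1, 6} already in.
A4 = A3; e.g. 2 (Bob) can still go to 7. Fixed point.
Alice's winning region = {0, 1, 4, 5, 6, 8}.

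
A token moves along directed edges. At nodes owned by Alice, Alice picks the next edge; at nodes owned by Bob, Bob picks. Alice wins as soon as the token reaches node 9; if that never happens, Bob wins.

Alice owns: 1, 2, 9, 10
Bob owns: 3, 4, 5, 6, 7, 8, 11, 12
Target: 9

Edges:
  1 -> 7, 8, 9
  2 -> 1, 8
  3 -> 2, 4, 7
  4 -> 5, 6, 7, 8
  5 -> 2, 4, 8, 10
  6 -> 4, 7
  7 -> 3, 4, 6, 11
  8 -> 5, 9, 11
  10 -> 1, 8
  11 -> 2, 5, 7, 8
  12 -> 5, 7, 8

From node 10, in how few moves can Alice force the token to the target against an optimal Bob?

2

A0 = {9}
A1: add {1} — 1 (Alice) has 1→9.
A2: add {2, 10} — 2 (Alice) has 2→1; 10 (Alice) has 10→1.
A3 = A2; e.g. 3 (Bob) can still go to 4. Fixed point.
10 enters the attractor at level 2, so Alice can force the target in 2 moves from there.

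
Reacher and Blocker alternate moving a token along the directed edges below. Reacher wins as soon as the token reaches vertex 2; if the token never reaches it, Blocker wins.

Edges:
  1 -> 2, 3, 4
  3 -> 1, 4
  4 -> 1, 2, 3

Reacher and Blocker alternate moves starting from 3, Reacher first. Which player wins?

Track states (vertex, player-to-move).
A0 = {(2,Reacher), (2,Blocker)}
A1: add {(1,Reacher), (4,Reacher)}.
A2: add {(3,Blocker)}.
A3 = A2; e.g. (1,Blocker) stays out. (3,Reacher) never enters ⇒ Blocker avoids the target.

Blocker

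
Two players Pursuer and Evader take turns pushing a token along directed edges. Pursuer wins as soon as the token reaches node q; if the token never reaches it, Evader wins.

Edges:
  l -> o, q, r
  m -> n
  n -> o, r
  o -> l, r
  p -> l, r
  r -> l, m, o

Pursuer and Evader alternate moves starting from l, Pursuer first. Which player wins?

Track states (vertex, player-to-move).
A0 = {(q,Pursuer), (q,Evader)}
A1: add {(l,Pursuer)}.
(l,Pursuer) ∈ A1 ⇒ Pursuer forces the target.

Pursuer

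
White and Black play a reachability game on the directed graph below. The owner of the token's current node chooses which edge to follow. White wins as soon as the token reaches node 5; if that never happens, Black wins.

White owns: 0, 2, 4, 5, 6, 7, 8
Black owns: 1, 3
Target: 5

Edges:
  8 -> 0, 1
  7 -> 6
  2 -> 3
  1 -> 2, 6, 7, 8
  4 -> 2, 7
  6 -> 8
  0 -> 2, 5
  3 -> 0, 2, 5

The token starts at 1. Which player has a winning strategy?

A0 = {5}
A1: add {0} — 0 (White) has 0→5.
A2: add {8} — 8 (White) has 8→0.
A3: add {6} — 6 (White) has 6→8.
A4: add {7} — 7 (White) has 7→6.
A5: add {4} — 4 (White) has 4→7.
A6 = A5; e.g. 1 (Black) can still go to 2. Fixed point.
1 never enters the attractor, so Black can avoid the target forever.

Black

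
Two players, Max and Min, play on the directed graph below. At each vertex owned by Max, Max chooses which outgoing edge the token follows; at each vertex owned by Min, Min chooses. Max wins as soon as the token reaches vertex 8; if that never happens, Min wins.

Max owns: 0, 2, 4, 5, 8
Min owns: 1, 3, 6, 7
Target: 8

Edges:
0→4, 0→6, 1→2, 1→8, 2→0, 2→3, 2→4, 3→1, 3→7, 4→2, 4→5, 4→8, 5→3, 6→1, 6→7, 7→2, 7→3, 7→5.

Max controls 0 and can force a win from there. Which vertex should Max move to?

4

A0 = {8}
A1: add {4} — 4 (Max) has 4→8.
A2: add {0, 2} — 0 (Max) has 0→4; 2 (Max) has 2→4.
A3: add {1} — 1 (Min): all of {2, 8} already in.
A4 = A3; e.g. 3 (Min) can still go to 7. Fixed point.
From 0, successor 4 is in the attractor (rank 1); the other successor 6 is not.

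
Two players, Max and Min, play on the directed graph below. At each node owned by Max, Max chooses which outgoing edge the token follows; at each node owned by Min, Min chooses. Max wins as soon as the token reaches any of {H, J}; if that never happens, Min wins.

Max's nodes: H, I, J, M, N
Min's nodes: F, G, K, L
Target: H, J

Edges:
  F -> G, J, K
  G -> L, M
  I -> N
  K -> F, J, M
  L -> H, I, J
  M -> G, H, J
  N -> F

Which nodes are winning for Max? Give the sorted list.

A0 = {H, J}
A1: add {M} — M (Max) has M→H.
A2 = A1; e.g. F (Min) can still go to G. Fixed point.
Max's winning region = {H, J, M}.

H, J, M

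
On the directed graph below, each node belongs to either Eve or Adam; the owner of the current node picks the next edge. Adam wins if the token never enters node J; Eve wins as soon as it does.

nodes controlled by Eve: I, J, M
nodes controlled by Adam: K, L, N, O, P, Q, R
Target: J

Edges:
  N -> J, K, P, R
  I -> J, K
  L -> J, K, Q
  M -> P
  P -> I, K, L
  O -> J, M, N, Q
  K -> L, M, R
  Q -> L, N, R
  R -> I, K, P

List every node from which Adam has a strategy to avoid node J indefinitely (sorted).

A0 = {J}
A1: add {I} — I (Eve) has I→J.
A2 = A1; e.g. K (Adam) can still go to L. Fixed point.
Eve's attractor = {I, J}; Adam avoids the target exactly from the complement.

K, L, M, N, O, P, Q, R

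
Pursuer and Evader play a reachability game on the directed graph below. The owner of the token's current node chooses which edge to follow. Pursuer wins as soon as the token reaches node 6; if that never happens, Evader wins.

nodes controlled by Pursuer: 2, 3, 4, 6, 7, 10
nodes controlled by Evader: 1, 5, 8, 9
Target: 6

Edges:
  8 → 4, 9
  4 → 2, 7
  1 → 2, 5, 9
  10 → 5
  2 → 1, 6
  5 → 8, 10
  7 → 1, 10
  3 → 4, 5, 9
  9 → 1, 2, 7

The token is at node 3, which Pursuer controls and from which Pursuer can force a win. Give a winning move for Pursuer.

4

A0 = {6}
A1: add {2} — 2 (Pursuer) has 2→6.
A2: add {4} — 4 (Pursuer) has 4→2.
A3: add {3} — 3 (Pursuer) has 3→4.
A4 = A3; e.g. 1 (Evader) can still go to 5. Fixed point.
From 3, successor 4 is in the attractor (rank 2); the other successors 5, 9 are not.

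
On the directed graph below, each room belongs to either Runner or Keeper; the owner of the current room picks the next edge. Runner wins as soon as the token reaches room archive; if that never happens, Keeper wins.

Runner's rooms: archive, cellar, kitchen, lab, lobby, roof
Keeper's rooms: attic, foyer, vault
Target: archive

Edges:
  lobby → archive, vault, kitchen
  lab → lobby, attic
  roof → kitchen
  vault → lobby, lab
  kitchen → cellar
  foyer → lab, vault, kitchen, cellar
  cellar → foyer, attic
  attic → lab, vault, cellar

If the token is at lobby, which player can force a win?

Runner

A0 = {archive}
A1: add {lobby} — lobby (Runner) has lobby→archive.
lobby ∈ A1, so Runner can force the target.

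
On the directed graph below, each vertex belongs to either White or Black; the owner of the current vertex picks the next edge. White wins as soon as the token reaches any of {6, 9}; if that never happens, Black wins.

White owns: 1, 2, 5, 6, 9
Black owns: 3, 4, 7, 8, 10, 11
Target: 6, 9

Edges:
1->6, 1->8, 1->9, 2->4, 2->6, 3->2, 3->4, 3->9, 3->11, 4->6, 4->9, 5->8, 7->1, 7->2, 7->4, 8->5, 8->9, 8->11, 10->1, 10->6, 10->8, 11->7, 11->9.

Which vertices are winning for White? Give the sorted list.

1, 2, 3, 4, 6, 7, 9, 11

A0 = {6, 9}
A1: add {1, 2, 4} — 1 (White) has 1→6; 2 (White) has 2→6; 4 (Black): all of {6, 9} already in.
A2: add {7} — 7 (Black): all of {1, 2, 4} already in.
A3: add {11} — 11 (Black): all of {7, 9} already in.
A4: add {3} — 3 (Black): all of {2, 4, 9, 11} already in.
A5 = A4; e.g. 5 (White) has no edge into A4. Fixed point.
White's winning region = {1, 2, 3, 4, 6, 7, 9, 11}.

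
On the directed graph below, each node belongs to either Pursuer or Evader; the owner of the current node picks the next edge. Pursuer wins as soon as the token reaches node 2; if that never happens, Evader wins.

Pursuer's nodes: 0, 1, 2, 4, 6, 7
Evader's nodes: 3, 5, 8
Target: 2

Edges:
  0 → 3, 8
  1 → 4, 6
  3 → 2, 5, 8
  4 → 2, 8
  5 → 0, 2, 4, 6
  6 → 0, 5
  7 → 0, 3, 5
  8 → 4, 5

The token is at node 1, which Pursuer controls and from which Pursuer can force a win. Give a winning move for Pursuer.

A0 = {2}
A1: add {4} — 4 (Pursuer) has 4→2.
A2: add {1} — 1 (Pursuer) has 1→4.
A3 = A2; e.g. 0 (Pursuer) has no edge into A2. Fixed point.
From 1, successor 4 is in the attractor (rank 1); the other successor 6 is not.

4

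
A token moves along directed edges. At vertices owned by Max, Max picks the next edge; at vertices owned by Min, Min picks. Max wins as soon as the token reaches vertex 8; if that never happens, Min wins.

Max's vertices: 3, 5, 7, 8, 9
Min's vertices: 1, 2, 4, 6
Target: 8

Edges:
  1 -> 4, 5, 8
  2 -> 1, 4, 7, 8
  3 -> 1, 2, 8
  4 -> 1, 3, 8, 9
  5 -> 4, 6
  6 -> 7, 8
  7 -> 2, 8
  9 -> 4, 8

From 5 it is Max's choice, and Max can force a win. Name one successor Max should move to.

A0 = {8}
A1: add {3, 7, 9} — 3 (Max) has 3→8; 7 (Max) has 7→8; 9 (Max) has 9→8.
A2: add {6} — 6 (Min): all of {7, 8} already in.
A3: add {5} — 5 (Max) has 5→6.
A4 = A3; e.g. 1 (Min) can still go to 4. Fixed point.
From 5, successor 6 is in the attractor (rank 2); the other successor 4 is not.

6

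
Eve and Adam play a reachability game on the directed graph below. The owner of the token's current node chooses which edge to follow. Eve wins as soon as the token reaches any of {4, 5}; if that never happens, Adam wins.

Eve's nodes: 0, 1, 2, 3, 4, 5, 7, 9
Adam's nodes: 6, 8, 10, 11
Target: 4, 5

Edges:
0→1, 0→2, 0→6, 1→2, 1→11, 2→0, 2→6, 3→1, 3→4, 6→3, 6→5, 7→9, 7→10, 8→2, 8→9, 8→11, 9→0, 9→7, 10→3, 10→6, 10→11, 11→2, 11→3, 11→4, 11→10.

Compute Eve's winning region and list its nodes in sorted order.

A0 = {4, 5}
A1: add {3} — 3 (Eve) has 3→4.
A2: add {6} — 6 (Adam): all of {3, 5} already in.
A3: add {0, 2} — 0 (Eve) has 0→6; 2 (Eve) has 2→6.
A4: add {1, 9} — 1 (Eve) has 1→2; 9 (Eve) has 9→0.
A5: add {7} — 7 (Eve) has 7→9.
A6 = A5; e.g. 8 (Adam) can still go to 11. Fixed point.
Eve's winning region = {0, 1, 2, 3, 4, 5, 6, 7, 9}.

0, 1, 2, 3, 4, 5, 6, 7, 9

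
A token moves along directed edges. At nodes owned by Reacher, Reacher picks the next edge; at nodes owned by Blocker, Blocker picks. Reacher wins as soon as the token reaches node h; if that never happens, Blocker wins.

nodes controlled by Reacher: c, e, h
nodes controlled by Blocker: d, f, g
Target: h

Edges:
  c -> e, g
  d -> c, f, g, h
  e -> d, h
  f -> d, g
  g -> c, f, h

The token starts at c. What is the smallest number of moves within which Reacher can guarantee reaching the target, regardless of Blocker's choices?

2

A0 = {h}
A1: add {e} — e (Reacher) has e→h.
A2: add {c} — c (Reacher) has c→e.
A3 = A2; e.g. d (Blocker) can still go to f. Fixed point.
c enters the attractor at level 2, so Reacher can force the target in 2 moves from there.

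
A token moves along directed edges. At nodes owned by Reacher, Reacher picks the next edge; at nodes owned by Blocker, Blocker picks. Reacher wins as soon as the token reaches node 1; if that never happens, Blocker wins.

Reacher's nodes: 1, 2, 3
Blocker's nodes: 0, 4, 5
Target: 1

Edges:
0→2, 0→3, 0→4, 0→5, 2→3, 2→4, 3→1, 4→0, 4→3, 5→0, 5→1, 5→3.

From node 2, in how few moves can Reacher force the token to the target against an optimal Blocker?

2

A0 = {1}
A1: add {3} — 3 (Reacher) has 3→1.
A2: add {2} — 2 (Reacher) has 2→3.
A3 = A2; e.g. 0 (Blocker) can still go to 4. Fixed point.
2 enters the attractor at level 2, so Reacher can force the target in 2 moves from there.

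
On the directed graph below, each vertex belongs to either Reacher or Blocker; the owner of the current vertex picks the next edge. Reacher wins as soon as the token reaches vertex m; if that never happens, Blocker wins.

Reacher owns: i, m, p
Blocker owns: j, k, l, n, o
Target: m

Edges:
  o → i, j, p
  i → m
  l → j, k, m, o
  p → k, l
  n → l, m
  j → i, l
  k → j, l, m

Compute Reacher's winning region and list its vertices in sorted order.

A0 = {m}
A1: add {i} — i (Reacher) has i→m.
A2 = A1; e.g. j (Blocker) can still go to l. Fixed point.
Reacher's winning region = {i, m}.

i, m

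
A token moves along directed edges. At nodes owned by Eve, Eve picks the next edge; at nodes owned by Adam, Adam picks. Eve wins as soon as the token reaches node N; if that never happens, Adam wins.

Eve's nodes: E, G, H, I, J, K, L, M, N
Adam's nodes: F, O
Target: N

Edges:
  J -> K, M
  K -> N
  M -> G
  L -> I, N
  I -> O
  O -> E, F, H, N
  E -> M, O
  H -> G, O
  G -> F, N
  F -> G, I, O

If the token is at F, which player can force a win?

Adam

A0 = {N}
A1: add {G, K, L} — G (Eve) has G→N; K (Eve) has K→N; L (Eve) has L→N.
A2: add {H, J, M} — H (Eve) has H→G; J (Eve) has J→K; M (Eve) has M→G.
A3: add {E} — E (Eve) has E→M.
A4 = A3; e.g. F (Adam) can still go to I. Fixed point.
F never enters the attractor, so Adam can avoid the target forever.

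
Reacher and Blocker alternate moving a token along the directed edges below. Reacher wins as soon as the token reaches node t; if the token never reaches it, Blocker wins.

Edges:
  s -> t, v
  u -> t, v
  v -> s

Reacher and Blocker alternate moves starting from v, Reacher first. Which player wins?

Blocker

Track states (vertex, player-to-move).
A0 = {(t,Reacher), (t,Blocker)}
A1: add {(s,Reacher), (u,Reacher)}.
A2: add {(v,Blocker)}.
A3 = A2; e.g. (s,Blocker) stays out. (v,Reacher) never enters ⇒ Blocker avoids the target.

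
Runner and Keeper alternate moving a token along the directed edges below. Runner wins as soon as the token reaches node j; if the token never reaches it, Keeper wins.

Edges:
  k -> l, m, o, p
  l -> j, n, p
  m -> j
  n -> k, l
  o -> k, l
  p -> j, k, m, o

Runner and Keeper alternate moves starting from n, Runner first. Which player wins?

Track states (vertex, player-to-move).
A0 = {(j,Runner), (j,Keeper)}
A1: add {(l,Runner), (m,Runner), (m,Keeper), (p,Runner)}.
A2: add {(k,Runner)}.
A3: add {(n,Keeper), (o,Keeper)}.
A4 = A3; e.g. (k,Keeper) stays out. (n,Runner) never enters ⇒ Keeper avoids the target.

Keeper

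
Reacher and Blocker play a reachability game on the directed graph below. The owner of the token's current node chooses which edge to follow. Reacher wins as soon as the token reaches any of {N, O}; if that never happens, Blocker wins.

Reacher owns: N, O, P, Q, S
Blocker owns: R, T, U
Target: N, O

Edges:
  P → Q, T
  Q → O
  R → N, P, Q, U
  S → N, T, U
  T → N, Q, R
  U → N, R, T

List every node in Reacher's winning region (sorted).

A0 = {N, O}
A1: add {Q, S} — Q (Reacher) has Q→O; S (Reacher) has S→N.
A2: add {P} — P (Reacher) has P→Q.
A3 = A2; e.g. R (Blocker) can still go to U. Fixed point.
Reacher's winning region = {N, O, P, Q, S}.

N, O, P, Q, S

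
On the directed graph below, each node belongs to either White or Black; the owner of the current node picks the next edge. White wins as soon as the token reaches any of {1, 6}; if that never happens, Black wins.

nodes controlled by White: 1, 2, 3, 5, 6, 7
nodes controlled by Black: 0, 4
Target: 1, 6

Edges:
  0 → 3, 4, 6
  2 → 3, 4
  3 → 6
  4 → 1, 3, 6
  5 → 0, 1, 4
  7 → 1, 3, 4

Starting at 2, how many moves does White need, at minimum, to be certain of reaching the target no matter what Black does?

2

A0 = {1, 6}
A1: add {3, 5, 7} — 3 (White) has 3→6; 5 (White) has 5→1; 7 (White) has 7→1.
A2: add {2, 4} — 2 (White) has 2→3; 4 (Black): all of {1, 3, 6} already in.
2 enters the attractor at level 2, so White can force the target in 2 moves from there.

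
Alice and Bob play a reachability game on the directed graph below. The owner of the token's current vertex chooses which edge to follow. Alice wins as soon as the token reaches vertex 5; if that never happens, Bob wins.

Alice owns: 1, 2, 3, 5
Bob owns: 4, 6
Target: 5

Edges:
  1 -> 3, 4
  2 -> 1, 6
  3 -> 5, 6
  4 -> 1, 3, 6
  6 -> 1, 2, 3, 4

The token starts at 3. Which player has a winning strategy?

Alice

A0 = {5}
A1: add {3} — 3 (Alice) has 3→5.
3 ∈ A1, so Alice can force the target.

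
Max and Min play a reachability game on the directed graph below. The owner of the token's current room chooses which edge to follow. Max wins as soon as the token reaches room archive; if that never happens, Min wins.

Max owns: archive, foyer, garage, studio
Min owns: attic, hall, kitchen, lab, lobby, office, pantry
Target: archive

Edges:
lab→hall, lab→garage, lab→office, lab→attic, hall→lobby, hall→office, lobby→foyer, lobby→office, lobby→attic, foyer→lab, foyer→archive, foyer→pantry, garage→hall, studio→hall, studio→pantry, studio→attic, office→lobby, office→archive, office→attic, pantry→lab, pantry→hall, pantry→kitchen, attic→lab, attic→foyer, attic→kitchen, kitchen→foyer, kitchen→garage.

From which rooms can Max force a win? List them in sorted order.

archive, foyer

A0 = {archive}
A1: add {foyer} — foyer (Max) has foyer→archive.
A2 = A1; e.g. lab (Min) can still go to hall. Fixed point.
Max's winning region = {archive, foyer}.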